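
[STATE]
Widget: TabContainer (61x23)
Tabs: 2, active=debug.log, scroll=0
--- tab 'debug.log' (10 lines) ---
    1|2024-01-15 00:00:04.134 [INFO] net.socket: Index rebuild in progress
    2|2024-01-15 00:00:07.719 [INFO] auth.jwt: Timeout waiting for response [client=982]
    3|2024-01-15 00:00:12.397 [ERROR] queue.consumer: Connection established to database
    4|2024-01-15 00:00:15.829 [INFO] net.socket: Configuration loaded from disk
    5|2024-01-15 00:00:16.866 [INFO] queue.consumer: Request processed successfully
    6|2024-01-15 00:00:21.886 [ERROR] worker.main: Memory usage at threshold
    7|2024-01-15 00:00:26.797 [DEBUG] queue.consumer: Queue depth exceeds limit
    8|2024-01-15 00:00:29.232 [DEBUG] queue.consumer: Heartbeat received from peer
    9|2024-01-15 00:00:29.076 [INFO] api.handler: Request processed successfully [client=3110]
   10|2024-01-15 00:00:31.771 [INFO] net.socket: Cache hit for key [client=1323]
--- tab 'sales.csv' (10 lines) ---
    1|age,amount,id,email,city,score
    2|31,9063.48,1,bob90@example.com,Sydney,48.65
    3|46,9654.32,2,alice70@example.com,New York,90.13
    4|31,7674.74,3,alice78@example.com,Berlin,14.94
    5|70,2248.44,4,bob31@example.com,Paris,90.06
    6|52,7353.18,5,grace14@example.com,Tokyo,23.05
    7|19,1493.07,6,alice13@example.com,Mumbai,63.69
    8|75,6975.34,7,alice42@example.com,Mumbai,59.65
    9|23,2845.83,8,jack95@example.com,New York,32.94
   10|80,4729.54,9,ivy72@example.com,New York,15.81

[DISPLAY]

[debug.log]│ sales.csv                                       
─────────────────────────────────────────────────────────────
2024-01-15 00:00:04.134 [INFO] net.socket: Index rebuild in p
2024-01-15 00:00:07.719 [INFO] auth.jwt: Timeout waiting for 
2024-01-15 00:00:12.397 [ERROR] queue.consumer: Connection es
2024-01-15 00:00:15.829 [INFO] net.socket: Configuration load
2024-01-15 00:00:16.866 [INFO] queue.consumer: Request proces
2024-01-15 00:00:21.886 [ERROR] worker.main: Memory usage at 
2024-01-15 00:00:26.797 [DEBUG] queue.consumer: Queue depth e
2024-01-15 00:00:29.232 [DEBUG] queue.consumer: Heartbeat rec
2024-01-15 00:00:29.076 [INFO] api.handler: Request processed
2024-01-15 00:00:31.771 [INFO] net.socket: Cache hit for key 
                                                             
                                                             
                                                             
                                                             
                                                             
                                                             
                                                             
                                                             
                                                             
                                                             
                                                             


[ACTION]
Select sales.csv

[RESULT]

 debug.log │[sales.csv]                                      
─────────────────────────────────────────────────────────────
age,amount,id,email,city,score                               
31,9063.48,1,bob90@example.com,Sydney,48.65                  
46,9654.32,2,alice70@example.com,New York,90.13              
31,7674.74,3,alice78@example.com,Berlin,14.94                
70,2248.44,4,bob31@example.com,Paris,90.06                   
52,7353.18,5,grace14@example.com,Tokyo,23.05                 
19,1493.07,6,alice13@example.com,Mumbai,63.69                
75,6975.34,7,alice42@example.com,Mumbai,59.65                
23,2845.83,8,jack95@example.com,New York,32.94               
80,4729.54,9,ivy72@example.com,New York,15.81                
                                                             
                                                             
                                                             
                                                             
                                                             
                                                             
                                                             
                                                             
                                                             
                                                             
                                                             


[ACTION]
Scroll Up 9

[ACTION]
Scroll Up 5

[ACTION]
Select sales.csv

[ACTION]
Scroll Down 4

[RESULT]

 debug.log │[sales.csv]                                      
─────────────────────────────────────────────────────────────
70,2248.44,4,bob31@example.com,Paris,90.06                   
52,7353.18,5,grace14@example.com,Tokyo,23.05                 
19,1493.07,6,alice13@example.com,Mumbai,63.69                
75,6975.34,7,alice42@example.com,Mumbai,59.65                
23,2845.83,8,jack95@example.com,New York,32.94               
80,4729.54,9,ivy72@example.com,New York,15.81                
                                                             
                                                             
                                                             
                                                             
                                                             
                                                             
                                                             
                                                             
                                                             
                                                             
                                                             
                                                             
                                                             
                                                             
                                                             


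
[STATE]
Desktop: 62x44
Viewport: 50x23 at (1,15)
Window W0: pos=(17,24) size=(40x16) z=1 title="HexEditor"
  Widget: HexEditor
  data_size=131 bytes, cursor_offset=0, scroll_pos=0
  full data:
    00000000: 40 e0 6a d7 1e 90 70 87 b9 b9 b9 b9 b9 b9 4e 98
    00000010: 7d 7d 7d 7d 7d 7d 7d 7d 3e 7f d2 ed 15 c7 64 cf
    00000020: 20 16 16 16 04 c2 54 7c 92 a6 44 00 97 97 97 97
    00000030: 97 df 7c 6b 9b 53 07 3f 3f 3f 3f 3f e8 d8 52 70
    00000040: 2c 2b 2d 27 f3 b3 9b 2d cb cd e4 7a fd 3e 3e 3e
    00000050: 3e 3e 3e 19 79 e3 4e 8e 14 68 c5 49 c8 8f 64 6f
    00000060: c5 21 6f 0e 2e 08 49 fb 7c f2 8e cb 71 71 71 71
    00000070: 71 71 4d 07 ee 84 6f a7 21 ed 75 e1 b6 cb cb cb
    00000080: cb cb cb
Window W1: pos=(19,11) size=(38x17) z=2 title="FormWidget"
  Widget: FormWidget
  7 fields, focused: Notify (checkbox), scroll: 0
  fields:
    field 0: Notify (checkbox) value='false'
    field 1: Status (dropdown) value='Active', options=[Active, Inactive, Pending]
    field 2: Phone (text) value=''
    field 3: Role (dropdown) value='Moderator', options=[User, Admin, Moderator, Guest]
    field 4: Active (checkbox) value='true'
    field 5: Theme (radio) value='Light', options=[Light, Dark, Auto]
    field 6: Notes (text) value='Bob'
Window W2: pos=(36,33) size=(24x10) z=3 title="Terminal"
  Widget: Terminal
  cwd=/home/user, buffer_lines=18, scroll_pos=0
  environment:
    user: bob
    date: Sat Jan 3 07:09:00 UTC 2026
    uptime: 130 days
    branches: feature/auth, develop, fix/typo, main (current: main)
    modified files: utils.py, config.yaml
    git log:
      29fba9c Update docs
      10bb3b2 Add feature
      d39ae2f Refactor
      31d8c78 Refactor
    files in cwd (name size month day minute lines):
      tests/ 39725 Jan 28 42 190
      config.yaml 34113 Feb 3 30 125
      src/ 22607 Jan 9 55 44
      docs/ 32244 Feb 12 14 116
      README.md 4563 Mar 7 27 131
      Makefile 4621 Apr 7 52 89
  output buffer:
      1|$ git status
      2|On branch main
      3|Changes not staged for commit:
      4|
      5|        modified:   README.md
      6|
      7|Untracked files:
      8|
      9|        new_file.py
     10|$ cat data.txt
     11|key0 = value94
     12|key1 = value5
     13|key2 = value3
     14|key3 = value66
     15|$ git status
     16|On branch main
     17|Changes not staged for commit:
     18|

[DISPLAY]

                  ┃  Status:     [Active          
                  ┃  Phone:      [                
                  ┃  Role:       [Moderator       
                  ┃  Active:     [x]              
                  ┃  Theme:      (●) Light  ( ) Da
                  ┃  Notes:      [Bob             
                  ┃                               
                  ┃                               
                  ┃                               
                ┏━┃                               
                ┃ ┃                               
                ┠─┃                               
                ┃0┗━━━━━━━━━━━━━━━━━━━━━━━━━━━━━━━
                ┃00000010  7d 7d 7d 7d 7d 7d 7d 7d
                ┃00000020  20 16 16 16 04 c2 54 7c
                ┃00000030  97 df 7c 6b 9b 53 07 3f
                ┃00000040  2c 2b 2d 27 f3 b3 9b 2d
                ┃00000050  3e 3e 3e 19 79 e3 4e 8e
                ┃00000060  c5 21 6f┏━━━━━━━━━━━━━━
                ┃00000070  71 71 4d┃ Terminal     
                ┃00000080  cb cb cb┠──────────────
                ┃                  ┃$ git status  
                ┃                  ┃On branch main


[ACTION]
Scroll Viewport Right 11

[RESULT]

       ┃  Status:     [Active             ▼]┃     
       ┃  Phone:      [                    ]┃     
       ┃  Role:       [Moderator          ▼]┃     
       ┃  Active:     [x]                   ┃     
       ┃  Theme:      (●) Light  ( ) Dark  (┃     
       ┃  Notes:      [Bob                 ]┃     
       ┃                                    ┃     
       ┃                                    ┃     
       ┃                                    ┃     
     ┏━┃                                    ┃     
     ┃ ┃                                    ┃     
     ┠─┃                                    ┃     
     ┃0┗━━━━━━━━━━━━━━━━━━━━━━━━━━━━━━━━━━━━┛     
     ┃00000010  7d 7d 7d 7d 7d 7d 7d 7d  3e ┃     
     ┃00000020  20 16 16 16 04 c2 54 7c  92 ┃     
     ┃00000030  97 df 7c 6b 9b 53 07 3f  3f ┃     
     ┃00000040  2c 2b 2d 27 f3 b3 9b 2d  cb ┃     
     ┃00000050  3e 3e 3e 19 79 e3 4e 8e  14 ┃     
     ┃00000060  c5 21 6f┏━━━━━━━━━━━━━━━━━━━━━━┓  
     ┃00000070  71 71 4d┃ Terminal             ┃  
     ┃00000080  cb cb cb┠──────────────────────┨  
     ┃                  ┃$ git status          ┃  
     ┃                  ┃On branch main        ┃  


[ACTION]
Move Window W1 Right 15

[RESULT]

            ┃  Status:     [Active             ▼]┃
            ┃  Phone:      [                    ]┃
            ┃  Role:       [Moderator          ▼]┃
            ┃  Active:     [x]                   ┃
            ┃  Theme:      (●) Light  ( ) Dark  (┃
            ┃  Notes:      [Bob                 ]┃
            ┃                                    ┃
            ┃                                    ┃
            ┃                                    ┃
     ┏━━━━━━┃                                    ┃
     ┃ HexEd┃                                    ┃
     ┠──────┃                                    ┃
     ┃000000┗━━━━━━━━━━━━━━━━━━━━━━━━━━━━━━━━━━━━┛
     ┃00000010  7d 7d 7d 7d 7d 7d 7d 7d  3e ┃     
     ┃00000020  20 16 16 16 04 c2 54 7c  92 ┃     
     ┃00000030  97 df 7c 6b 9b 53 07 3f  3f ┃     
     ┃00000040  2c 2b 2d 27 f3 b3 9b 2d  cb ┃     
     ┃00000050  3e 3e 3e 19 79 e3 4e 8e  14 ┃     
     ┃00000060  c5 21 6f┏━━━━━━━━━━━━━━━━━━━━━━┓  
     ┃00000070  71 71 4d┃ Terminal             ┃  
     ┃00000080  cb cb cb┠──────────────────────┨  
     ┃                  ┃$ git status          ┃  
     ┃                  ┃On branch main        ┃  


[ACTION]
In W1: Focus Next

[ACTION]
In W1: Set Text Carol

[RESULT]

            ┃> Status:     [Active             ▼]┃
            ┃  Phone:      [                    ]┃
            ┃  Role:       [Moderator          ▼]┃
            ┃  Active:     [x]                   ┃
            ┃  Theme:      (●) Light  ( ) Dark  (┃
            ┃  Notes:      [Bob                 ]┃
            ┃                                    ┃
            ┃                                    ┃
            ┃                                    ┃
     ┏━━━━━━┃                                    ┃
     ┃ HexEd┃                                    ┃
     ┠──────┃                                    ┃
     ┃000000┗━━━━━━━━━━━━━━━━━━━━━━━━━━━━━━━━━━━━┛
     ┃00000010  7d 7d 7d 7d 7d 7d 7d 7d  3e ┃     
     ┃00000020  20 16 16 16 04 c2 54 7c  92 ┃     
     ┃00000030  97 df 7c 6b 9b 53 07 3f  3f ┃     
     ┃00000040  2c 2b 2d 27 f3 b3 9b 2d  cb ┃     
     ┃00000050  3e 3e 3e 19 79 e3 4e 8e  14 ┃     
     ┃00000060  c5 21 6f┏━━━━━━━━━━━━━━━━━━━━━━┓  
     ┃00000070  71 71 4d┃ Terminal             ┃  
     ┃00000080  cb cb cb┠──────────────────────┨  
     ┃                  ┃$ git status          ┃  
     ┃                  ┃On branch main        ┃  


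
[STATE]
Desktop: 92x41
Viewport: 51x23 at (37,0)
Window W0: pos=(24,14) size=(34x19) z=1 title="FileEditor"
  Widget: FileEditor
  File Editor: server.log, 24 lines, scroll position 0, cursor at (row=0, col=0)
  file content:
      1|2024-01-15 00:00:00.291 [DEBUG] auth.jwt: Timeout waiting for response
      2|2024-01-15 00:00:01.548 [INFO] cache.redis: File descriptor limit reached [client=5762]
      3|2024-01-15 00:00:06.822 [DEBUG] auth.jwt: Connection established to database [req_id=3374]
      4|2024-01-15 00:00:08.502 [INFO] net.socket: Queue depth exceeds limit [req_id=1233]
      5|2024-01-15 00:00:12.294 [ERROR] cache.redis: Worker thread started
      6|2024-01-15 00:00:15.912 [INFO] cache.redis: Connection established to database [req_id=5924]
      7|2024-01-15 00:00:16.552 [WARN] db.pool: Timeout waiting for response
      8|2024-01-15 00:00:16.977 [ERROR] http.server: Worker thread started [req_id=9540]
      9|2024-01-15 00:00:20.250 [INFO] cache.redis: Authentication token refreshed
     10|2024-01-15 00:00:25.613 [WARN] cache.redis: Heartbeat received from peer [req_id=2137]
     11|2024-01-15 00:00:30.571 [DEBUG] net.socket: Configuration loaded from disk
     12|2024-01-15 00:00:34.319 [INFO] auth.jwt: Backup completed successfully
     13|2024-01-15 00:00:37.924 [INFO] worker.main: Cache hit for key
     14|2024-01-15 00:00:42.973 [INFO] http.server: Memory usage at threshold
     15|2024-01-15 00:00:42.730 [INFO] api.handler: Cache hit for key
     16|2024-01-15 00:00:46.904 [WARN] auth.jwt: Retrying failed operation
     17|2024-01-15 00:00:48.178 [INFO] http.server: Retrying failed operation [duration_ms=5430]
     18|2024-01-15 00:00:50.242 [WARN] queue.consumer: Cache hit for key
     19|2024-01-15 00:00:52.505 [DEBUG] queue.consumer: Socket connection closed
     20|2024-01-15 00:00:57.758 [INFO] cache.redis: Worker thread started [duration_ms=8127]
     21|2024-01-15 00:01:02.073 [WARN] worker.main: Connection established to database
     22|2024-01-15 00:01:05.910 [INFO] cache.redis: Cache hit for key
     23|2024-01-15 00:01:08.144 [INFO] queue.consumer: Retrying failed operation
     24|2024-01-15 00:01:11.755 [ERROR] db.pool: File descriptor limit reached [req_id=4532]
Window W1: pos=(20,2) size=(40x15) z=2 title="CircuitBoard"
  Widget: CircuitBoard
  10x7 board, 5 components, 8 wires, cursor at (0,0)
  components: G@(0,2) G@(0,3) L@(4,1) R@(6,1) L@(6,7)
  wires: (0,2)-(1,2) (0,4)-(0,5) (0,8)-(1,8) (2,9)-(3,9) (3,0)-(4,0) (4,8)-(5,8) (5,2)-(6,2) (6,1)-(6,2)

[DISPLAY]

                                                   
                                                   
━━━━━━━━━━━━━━━━━━━━━━┓                            
                      ┃                            
──────────────────────┨                            
 7 8 9                ┃                            
G   · ─ ·           · ┃                            
                    │ ┃                            
                    · ┃                            
                      ┃                            
                      ┃                            
                      ┃                            
                      ┃                            
                      ┃                            
                    · ┃                            
                    │ ┃                            
━━━━━━━━━━━━━━━━━━━━━━┛                            
0:00:00.291 [DEBUG]▲┃                              
0:00:01.548 [INFO] █┃                              
0:00:06.822 [DEBUG]░┃                              
0:00:08.502 [INFO] ░┃                              
0:00:12.294 [ERROR]░┃                              
0:00:15.912 [INFO] ░┃                              


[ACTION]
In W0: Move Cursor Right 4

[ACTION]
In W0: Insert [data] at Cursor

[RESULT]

                                                   
                                                   
━━━━━━━━━━━━━━━━━━━━━━┓                            
                      ┃                            
──────────────────────┨                            
 7 8 9                ┃                            
G   · ─ ·           · ┃                            
                    │ ┃                            
                    · ┃                            
                      ┃                            
                      ┃                            
                      ┃                            
                      ┃                            
                      ┃                            
                    · ┃                            
                    │ ┃                            
━━━━━━━━━━━━━━━━━━━━━━┛                            
15 00:00:00.291 [DE▲┃                              
0:00:01.548 [INFO] █┃                              
0:00:06.822 [DEBUG]░┃                              
0:00:08.502 [INFO] ░┃                              
0:00:12.294 [ERROR]░┃                              
0:00:15.912 [INFO] ░┃                              


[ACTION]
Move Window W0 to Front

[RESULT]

                                                   
                                                   
━━━━━━━━━━━━━━━━━━━━━━┓                            
                      ┃                            
──────────────────────┨                            
 7 8 9                ┃                            
G   · ─ ·           · ┃                            
                    │ ┃                            
                    · ┃                            
                      ┃                            
                      ┃                            
                      ┃                            
                      ┃                            
                      ┃                            
━━━━━━━━━━━━━━━━━━━━┓ ┃                            
                    ┃ ┃                            
────────────────────┨━┛                            
15 00:00:00.291 [DE▲┃                              
0:00:01.548 [INFO] █┃                              
0:00:06.822 [DEBUG]░┃                              
0:00:08.502 [INFO] ░┃                              
0:00:12.294 [ERROR]░┃                              
0:00:15.912 [INFO] ░┃                              


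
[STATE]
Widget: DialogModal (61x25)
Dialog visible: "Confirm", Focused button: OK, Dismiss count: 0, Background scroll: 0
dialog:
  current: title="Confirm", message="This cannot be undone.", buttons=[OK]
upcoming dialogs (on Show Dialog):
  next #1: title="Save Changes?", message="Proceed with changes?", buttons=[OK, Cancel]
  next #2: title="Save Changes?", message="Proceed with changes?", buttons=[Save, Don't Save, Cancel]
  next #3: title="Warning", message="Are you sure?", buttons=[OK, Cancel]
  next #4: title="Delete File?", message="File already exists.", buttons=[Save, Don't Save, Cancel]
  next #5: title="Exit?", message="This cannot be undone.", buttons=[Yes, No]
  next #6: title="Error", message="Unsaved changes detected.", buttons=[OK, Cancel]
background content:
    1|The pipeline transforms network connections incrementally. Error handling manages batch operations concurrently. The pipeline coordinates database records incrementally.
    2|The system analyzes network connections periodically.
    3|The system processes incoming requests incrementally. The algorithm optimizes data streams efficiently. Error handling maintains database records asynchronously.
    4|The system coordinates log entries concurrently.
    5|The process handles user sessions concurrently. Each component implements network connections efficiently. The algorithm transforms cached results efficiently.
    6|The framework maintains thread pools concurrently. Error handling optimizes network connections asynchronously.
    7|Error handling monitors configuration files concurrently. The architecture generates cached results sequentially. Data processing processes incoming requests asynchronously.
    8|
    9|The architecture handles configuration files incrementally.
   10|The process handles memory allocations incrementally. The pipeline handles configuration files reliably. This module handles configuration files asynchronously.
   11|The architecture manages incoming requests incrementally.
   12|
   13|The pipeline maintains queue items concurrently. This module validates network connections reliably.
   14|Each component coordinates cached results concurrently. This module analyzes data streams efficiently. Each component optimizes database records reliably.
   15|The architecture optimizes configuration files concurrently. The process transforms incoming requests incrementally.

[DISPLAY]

The pipeline transforms network connections incrementally. Er
The system analyzes network connections periodically.        
The system processes incoming requests incrementally. The alg
The system coordinates log entries concurrently.             
The process handles user sessions concurrently. Each componen
The framework maintains thread pools concurrently. Error hand
Error handling monitors configuration files concurrently. The
                                                             
The architecture handles configuration files incrementally.  
The process handles memory allocations incrementally. The pip
The architecture ┌────────────────────────┐incrementally.    
                 │        Confirm         │                  
The pipeline main│ This cannot be undone. │ntly. This module 
Each component co│          [OK]          │oncurrently. This 
The architecture └────────────────────────┘les concurrently. 
                                                             
                                                             
                                                             
                                                             
                                                             
                                                             
                                                             
                                                             
                                                             
                                                             


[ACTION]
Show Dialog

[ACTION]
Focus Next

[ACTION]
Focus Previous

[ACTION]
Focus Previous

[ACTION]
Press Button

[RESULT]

The pipeline transforms network connections incrementally. Er
The system analyzes network connections periodically.        
The system processes incoming requests incrementally. The alg
The system coordinates log entries concurrently.             
The process handles user sessions concurrently. Each componen
The framework maintains thread pools concurrently. Error hand
Error handling monitors configuration files concurrently. The
                                                             
The architecture handles configuration files incrementally.  
The process handles memory allocations incrementally. The pip
The architecture manages incoming requests incrementally.    
                                                             
The pipeline maintains queue items concurrently. This module 
Each component coordinates cached results concurrently. This 
The architecture optimizes configuration files concurrently. 
                                                             
                                                             
                                                             
                                                             
                                                             
                                                             
                                                             
                                                             
                                                             
                                                             


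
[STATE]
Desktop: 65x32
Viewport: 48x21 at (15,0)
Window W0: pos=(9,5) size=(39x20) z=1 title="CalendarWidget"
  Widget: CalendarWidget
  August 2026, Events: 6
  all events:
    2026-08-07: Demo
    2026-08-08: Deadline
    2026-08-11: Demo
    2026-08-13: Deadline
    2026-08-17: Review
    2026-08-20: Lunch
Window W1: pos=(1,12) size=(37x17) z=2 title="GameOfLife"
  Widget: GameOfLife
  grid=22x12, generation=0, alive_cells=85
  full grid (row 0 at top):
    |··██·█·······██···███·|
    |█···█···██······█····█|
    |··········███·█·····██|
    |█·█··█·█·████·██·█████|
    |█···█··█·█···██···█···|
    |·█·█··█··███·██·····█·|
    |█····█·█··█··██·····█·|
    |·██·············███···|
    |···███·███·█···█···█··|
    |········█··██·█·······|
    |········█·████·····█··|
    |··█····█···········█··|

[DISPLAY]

                                                
                                                
                                                
                                                
                                                
━━━━━━━━━━━━━━━━━━━━━━━━━━━━━━━━┓               
ndarWidget                      ┃               
────────────────────────────────┨               
        August 2026             ┃               
 We Th Fr Sa Su                 ┃               
           1  2                 ┃               
  5  6  7*  8*  9               ┃               
━━━━━━━━━━━━━━━━━━━━━━┓         ┃               
                      ┃         ┃               
──────────────────────┨         ┃               
                      ┃         ┃               
██···███·             ┃         ┃               
···█····█             ┃         ┃               
·█·····██             ┃         ┃               
·██·█████             ┃         ┃               
██···█···             ┃         ┃               


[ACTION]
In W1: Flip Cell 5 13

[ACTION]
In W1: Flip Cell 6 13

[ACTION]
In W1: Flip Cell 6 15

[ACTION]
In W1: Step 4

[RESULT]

                                                
                                                
                                                
                                                
                                                
━━━━━━━━━━━━━━━━━━━━━━━━━━━━━━━━┓               
ndarWidget                      ┃               
────────────────────────────────┨               
        August 2026             ┃               
 We Th Fr Sa Su                 ┃               
           1  2                 ┃               
  5  6  7*  8*  9               ┃               
━━━━━━━━━━━━━━━━━━━━━━┓         ┃               
                      ┃         ┃               
──────────────────────┨         ┃               
                      ┃         ┃               
██···█···             ┃         ┃               
·█···█·██             ┃         ┃               
·█·····██             ┃         ┃               
·█··█·██·             ┃         ┃               
·█·····█·             ┃         ┃               


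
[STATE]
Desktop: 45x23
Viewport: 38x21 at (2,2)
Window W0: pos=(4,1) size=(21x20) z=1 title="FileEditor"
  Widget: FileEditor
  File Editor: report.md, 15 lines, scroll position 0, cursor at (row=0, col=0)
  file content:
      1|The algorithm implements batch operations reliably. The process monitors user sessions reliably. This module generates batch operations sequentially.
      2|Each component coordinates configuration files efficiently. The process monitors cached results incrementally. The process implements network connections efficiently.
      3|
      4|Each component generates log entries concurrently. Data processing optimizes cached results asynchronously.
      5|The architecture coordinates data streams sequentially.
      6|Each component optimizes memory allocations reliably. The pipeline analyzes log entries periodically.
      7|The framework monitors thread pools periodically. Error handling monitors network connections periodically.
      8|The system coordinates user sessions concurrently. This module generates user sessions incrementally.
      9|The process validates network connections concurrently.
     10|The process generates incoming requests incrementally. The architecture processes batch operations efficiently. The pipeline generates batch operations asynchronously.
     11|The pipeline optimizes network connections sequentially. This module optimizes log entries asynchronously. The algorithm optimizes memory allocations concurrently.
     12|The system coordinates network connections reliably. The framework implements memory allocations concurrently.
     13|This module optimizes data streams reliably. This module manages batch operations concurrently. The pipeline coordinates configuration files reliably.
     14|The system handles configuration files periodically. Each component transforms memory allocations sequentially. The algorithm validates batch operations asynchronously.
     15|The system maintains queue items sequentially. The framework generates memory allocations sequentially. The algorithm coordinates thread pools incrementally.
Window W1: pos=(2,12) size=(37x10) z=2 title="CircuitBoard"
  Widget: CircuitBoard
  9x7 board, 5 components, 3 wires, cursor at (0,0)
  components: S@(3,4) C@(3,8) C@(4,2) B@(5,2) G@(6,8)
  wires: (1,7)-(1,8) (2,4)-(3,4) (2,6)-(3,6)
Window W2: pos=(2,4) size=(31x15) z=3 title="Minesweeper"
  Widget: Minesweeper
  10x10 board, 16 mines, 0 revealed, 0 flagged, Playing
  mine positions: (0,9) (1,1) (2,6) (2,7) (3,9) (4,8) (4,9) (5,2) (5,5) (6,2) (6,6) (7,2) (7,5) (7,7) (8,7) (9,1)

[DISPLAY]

  ┃ FileEditor        ┃               
  ┠───────────────────┨               
┏━━━━━━━━━━━━━━━━━━━━━━━━━━━━━┓       
┃ Minesweeper                 ┃       
┠─────────────────────────────┨       
┃■■■■■■■■■■                   ┃       
┃■■■■■■■■■■                   ┃       
┃■■■■■■■■■■                   ┃       
┃■■■■■■■■■■                   ┃       
┃■■■■■■■■■■                   ┃       
┃■■■■■■■■■■                   ┃━━━━━┓ 
┃■■■■■■■■■■                   ┃     ┃ 
┃■■■■■■■■■■                   ┃─────┨ 
┃■■■■■■■■■■                   ┃     ┃ 
┃■■■■■■■■■■                   ┃     ┃ 
┃                             ┃     ┃ 
┗━━━━━━━━━━━━━━━━━━━━━━━━━━━━━┛  · ─┃ 
┃                                   ┃ 
┃2                   ·       ·      ┃ 
┗━━━━━━━━━━━━━━━━━━━━━━━━━━━━━━━━━━━┛ 
                                      


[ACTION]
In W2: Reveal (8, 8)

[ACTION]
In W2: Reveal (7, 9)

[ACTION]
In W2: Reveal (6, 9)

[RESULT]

  ┃ FileEditor        ┃               
  ┠───────────────────┨               
┏━━━━━━━━━━━━━━━━━━━━━━━━━━━━━┓       
┃ Minesweeper                 ┃       
┠─────────────────────────────┨       
┃■■■■■■■■■■                   ┃       
┃■■■■■■■■■■                   ┃       
┃■■■■■■■■■■                   ┃       
┃■■■■■■■■■■                   ┃       
┃■■■■■■■■■■                   ┃       
┃■■■■■■■■22                   ┃━━━━━┓ 
┃■■■■■■■■1                    ┃     ┃ 
┃■■■■■■■■2                    ┃─────┨ 
┃■■■■■■■■2                    ┃     ┃ 
┃■■■■■■■■1                    ┃     ┃ 
┃                             ┃     ┃ 
┗━━━━━━━━━━━━━━━━━━━━━━━━━━━━━┛  · ─┃ 
┃                                   ┃ 
┃2                   ·       ·      ┃ 
┗━━━━━━━━━━━━━━━━━━━━━━━━━━━━━━━━━━━┛ 
                                      


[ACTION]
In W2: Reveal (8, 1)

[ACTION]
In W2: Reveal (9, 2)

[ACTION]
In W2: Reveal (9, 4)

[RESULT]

  ┃ FileEditor        ┃               
  ┠───────────────────┨               
┏━━━━━━━━━━━━━━━━━━━━━━━━━━━━━┓       
┃ Minesweeper                 ┃       
┠─────────────────────────────┨       
┃■■■■■■■■■■                   ┃       
┃■■■■■■■■■■                   ┃       
┃■■■■■■■■■■                   ┃       
┃■■■■■■■■■■                   ┃       
┃■■■■■■■■■■                   ┃       
┃■■■■■■■■22                   ┃━━━━━┓ 
┃■■■■■■■■1                    ┃     ┃ 
┃■■■■■■■■2                    ┃─────┨ 
┃■221113■2                    ┃     ┃ 
┃■■1   1■1                    ┃     ┃ 
┃                             ┃     ┃ 
┗━━━━━━━━━━━━━━━━━━━━━━━━━━━━━┛  · ─┃ 
┃                                   ┃ 
┃2                   ·       ·      ┃ 
┗━━━━━━━━━━━━━━━━━━━━━━━━━━━━━━━━━━━┛ 
                                      


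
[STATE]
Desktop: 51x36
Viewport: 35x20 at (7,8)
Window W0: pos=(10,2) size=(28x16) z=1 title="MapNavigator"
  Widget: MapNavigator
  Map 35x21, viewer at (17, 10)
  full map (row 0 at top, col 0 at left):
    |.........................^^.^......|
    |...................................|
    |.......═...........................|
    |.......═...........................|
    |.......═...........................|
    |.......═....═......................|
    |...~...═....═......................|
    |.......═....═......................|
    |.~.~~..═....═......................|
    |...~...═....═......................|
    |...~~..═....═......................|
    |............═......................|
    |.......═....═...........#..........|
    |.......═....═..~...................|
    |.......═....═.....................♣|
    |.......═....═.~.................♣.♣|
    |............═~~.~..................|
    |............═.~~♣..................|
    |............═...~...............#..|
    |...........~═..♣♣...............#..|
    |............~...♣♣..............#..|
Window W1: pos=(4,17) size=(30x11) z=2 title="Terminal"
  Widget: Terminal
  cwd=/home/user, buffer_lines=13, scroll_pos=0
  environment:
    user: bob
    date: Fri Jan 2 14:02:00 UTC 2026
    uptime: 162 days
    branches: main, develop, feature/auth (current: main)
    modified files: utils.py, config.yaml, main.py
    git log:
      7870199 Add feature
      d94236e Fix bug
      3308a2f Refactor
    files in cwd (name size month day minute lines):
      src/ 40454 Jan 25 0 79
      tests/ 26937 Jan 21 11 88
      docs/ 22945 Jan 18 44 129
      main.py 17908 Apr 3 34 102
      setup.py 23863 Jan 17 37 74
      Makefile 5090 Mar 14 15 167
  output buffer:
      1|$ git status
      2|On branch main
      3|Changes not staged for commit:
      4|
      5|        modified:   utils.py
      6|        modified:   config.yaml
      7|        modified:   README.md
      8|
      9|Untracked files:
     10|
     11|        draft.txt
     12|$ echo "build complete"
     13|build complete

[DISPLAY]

   ┃...═....═.................┃    
   ┃~..═....═.................┃    
   ┃...═....═.................┃    
   ┃~..═....═....@............┃    
   ┃........═.................┃    
   ┃...═....═...........#.....┃    
   ┃...═....═..~..............┃    
   ┃...═....═.................┃    
   ┃...═....═.~...............┃    
━━━━━━━━━━━━━━━━━━━━━━━━━━┓━━━┛    
erminal                   ┃        
──────────────────────────┨        
git status                ┃        
 branch main              ┃        
anges not staged for commi┃        
                          ┃        
      modified:   utils.py┃        
      modified:   config.y┃        
      modified:   README.m┃        
━━━━━━━━━━━━━━━━━━━━━━━━━━┛        


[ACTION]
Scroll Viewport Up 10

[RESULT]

                                   
                                   
   ┏━━━━━━━━━━━━━━━━━━━━━━━━━━┓    
   ┃ MapNavigator             ┃    
   ┠──────────────────────────┨    
   ┃...═......................┃    
   ┃...═....═.................┃    
   ┃...═....═.................┃    
   ┃...═....═.................┃    
   ┃~..═....═.................┃    
   ┃...═....═.................┃    
   ┃~..═....═....@............┃    
   ┃........═.................┃    
   ┃...═....═...........#.....┃    
   ┃...═....═..~..............┃    
   ┃...═....═.................┃    
   ┃...═....═.~...............┃    
━━━━━━━━━━━━━━━━━━━━━━━━━━┓━━━┛    
erminal                   ┃        
──────────────────────────┨        


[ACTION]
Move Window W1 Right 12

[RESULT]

                                   
                                   
   ┏━━━━━━━━━━━━━━━━━━━━━━━━━━┓    
   ┃ MapNavigator             ┃    
   ┠──────────────────────────┨    
   ┃...═......................┃    
   ┃...═....═.................┃    
   ┃...═....═.................┃    
   ┃...═....═.................┃    
   ┃~..═....═.................┃    
   ┃...═....═.................┃    
   ┃~..═....═....@............┃    
   ┃........═.................┃    
   ┃...═....═...........#.....┃    
   ┃...═....═..~..............┃    
   ┃...═....═.................┃    
   ┃...═....═.~...............┃    
   ┗━━━━━┏━━━━━━━━━━━━━━━━━━━━━━━━━
         ┃ Terminal                
         ┠─────────────────────────


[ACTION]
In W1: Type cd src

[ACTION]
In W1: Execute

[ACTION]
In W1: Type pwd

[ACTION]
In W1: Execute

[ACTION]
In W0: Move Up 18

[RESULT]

                                   
                                   
   ┏━━━━━━━━━━━━━━━━━━━━━━━━━━┓    
   ┃ MapNavigator             ┃    
   ┠──────────────────────────┨    
   ┃                          ┃    
   ┃                          ┃    
   ┃                          ┃    
   ┃                          ┃    
   ┃                          ┃    
   ┃                          ┃    
   ┃.............@.......^^.^.┃    
   ┃..........................┃    
   ┃...═......................┃    
   ┃...═......................┃    
   ┃...═......................┃    
   ┃...═....═.................┃    
   ┗━━━━━┏━━━━━━━━━━━━━━━━━━━━━━━━━
         ┃ Terminal                
         ┠─────────────────────────
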